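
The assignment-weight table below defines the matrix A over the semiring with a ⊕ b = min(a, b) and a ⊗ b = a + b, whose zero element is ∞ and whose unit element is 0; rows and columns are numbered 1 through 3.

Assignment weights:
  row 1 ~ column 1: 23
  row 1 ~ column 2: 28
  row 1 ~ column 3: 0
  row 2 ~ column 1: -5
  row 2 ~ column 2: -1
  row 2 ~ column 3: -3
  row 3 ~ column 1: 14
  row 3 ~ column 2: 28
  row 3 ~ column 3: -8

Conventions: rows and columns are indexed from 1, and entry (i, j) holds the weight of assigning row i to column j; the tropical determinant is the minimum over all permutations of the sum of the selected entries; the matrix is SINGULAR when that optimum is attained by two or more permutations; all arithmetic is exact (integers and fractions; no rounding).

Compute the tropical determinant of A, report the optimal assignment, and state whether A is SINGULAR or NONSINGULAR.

σ = (1, 2, 3): 23 + (-1) + (-8) = 14
σ = (1, 3, 2): 23 + (-3) + 28 = 48
σ = (2, 1, 3): 28 + (-5) + (-8) = 15
σ = (2, 3, 1): 28 + (-3) + 14 = 39
σ = (3, 1, 2): 0 + (-5) + 28 = 23
σ = (3, 2, 1): 0 + (-1) + 14 = 13
Optimal value attained by: σ = (3, 2, 1).
Answer: det⊕(A) = 13; verdict: NONSINGULAR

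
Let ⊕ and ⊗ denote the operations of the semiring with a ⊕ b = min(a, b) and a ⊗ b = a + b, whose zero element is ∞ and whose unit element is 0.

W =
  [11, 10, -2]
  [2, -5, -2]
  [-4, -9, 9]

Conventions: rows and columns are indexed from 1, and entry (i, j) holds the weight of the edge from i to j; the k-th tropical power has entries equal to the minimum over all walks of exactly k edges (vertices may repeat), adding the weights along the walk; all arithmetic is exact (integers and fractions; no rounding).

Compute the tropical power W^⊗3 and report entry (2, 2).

W^⊗2:
  [-6, -11, 7]
  [-6, -11, -7]
  [-7, -14, -11]
W^⊗3:
  [-9, -16, -13]
  [-11, -16, -13]
  [-15, -20, -16]
Key observation: the optimum is the walk 2->2->3->2, with weight (-5) + (-2) + (-9) = -16.
Optimal value attained by: walk 2->2->3->2.
Answer: (W^⊗3)[2][2] = -16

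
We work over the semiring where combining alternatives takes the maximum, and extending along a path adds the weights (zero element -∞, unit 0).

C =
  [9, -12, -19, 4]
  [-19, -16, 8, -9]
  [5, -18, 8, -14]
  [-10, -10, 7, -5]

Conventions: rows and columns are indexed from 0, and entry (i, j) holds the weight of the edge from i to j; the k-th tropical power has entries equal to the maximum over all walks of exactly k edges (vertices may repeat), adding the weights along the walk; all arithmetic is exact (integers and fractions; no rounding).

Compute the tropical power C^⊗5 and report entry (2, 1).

C^⊗2:
  [18, -3, 11, 13]
  [13, -10, 16, -6]
  [14, -7, 16, 9]
  [12, -11, 15, -6]
C^⊗3:
  [27, 6, 20, 22]
  [22, 1, 24, 17]
  [23, 2, 24, 18]
  [21, 0, 23, 16]
C^⊗4:
  [36, 15, 29, 31]
  [31, 10, 32, 26]
  [32, 11, 32, 27]
  [30, 9, 31, 25]
C^⊗5:
  [45, 24, 38, 40]
  [40, 19, 40, 35]
  [41, 20, 40, 36]
  [39, 18, 39, 34]
Key observation: the optimum is the walk 2->0->0->0->0->1, with weight 5 + 9 + 9 + 9 + (-12) = 20.
Optimal value attained by: walk 2->0->0->0->0->1.
Answer: (C^⊗5)[2][1] = 20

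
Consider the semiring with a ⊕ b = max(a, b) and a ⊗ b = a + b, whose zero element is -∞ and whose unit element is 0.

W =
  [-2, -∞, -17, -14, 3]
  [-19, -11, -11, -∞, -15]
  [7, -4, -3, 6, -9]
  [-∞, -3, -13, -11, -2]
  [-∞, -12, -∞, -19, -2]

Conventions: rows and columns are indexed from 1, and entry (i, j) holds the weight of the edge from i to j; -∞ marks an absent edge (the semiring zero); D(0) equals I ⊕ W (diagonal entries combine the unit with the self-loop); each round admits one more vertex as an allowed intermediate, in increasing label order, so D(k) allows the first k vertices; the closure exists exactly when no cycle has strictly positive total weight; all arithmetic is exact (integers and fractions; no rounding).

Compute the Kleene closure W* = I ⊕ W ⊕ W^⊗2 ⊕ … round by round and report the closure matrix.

D(0):
  [0, -∞, -17, -14, 3]
  [-19, 0, -11, -∞, -15]
  [7, -4, 0, 6, -9]
  [-∞, -3, -13, 0, -2]
  [-∞, -12, -∞, -19, 0]
D(1):
  [0, -∞, -17, -14, 3]
  [-19, 0, -11, -33, -15]
  [7, -4, 0, 6, 10]
  [-∞, -3, -13, 0, -2]
  [-∞, -12, -∞, -19, 0]
D(2):
  [0, -∞, -17, -14, 3]
  [-19, 0, -11, -33, -15]
  [7, -4, 0, 6, 10]
  [-22, -3, -13, 0, -2]
  [-31, -12, -23, -19, 0]
D(3):
  [0, -21, -17, -11, 3]
  [-4, 0, -11, -5, -1]
  [7, -4, 0, 6, 10]
  [-6, -3, -13, 0, -2]
  [-16, -12, -23, -17, 0]
D(4):
  [0, -14, -17, -11, 3]
  [-4, 0, -11, -5, -1]
  [7, 3, 0, 6, 10]
  [-6, -3, -13, 0, -2]
  [-16, -12, -23, -17, 0]
D(5):
  [0, -9, -17, -11, 3]
  [-4, 0, -11, -5, -1]
  [7, 3, 0, 6, 10]
  [-6, -3, -13, 0, -2]
  [-16, -12, -23, -17, 0]
Answer: W* = [[0, -9, -17, -11, 3], [-4, 0, -11, -5, -1], [7, 3, 0, 6, 10], [-6, -3, -13, 0, -2], [-16, -12, -23, -17, 0]]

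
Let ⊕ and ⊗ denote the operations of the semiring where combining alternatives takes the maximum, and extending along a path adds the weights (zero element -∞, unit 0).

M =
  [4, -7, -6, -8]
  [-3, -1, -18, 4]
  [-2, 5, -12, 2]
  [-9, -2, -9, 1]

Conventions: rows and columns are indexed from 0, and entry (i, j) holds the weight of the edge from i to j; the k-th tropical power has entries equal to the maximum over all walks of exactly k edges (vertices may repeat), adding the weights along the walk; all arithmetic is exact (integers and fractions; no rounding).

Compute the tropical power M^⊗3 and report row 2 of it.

M^⊗2:
  [8, -1, -2, -3]
  [1, 2, -5, 5]
  [2, 4, -7, 9]
  [-5, -1, -8, 2]
M^⊗3:
  [12, 3, 2, 3]
  [5, 3, -4, 6]
  [6, 7, 0, 10]
  [-1, 0, -7, 3]
Answer: row 2 of M^⊗3 = [6, 7, 0, 10]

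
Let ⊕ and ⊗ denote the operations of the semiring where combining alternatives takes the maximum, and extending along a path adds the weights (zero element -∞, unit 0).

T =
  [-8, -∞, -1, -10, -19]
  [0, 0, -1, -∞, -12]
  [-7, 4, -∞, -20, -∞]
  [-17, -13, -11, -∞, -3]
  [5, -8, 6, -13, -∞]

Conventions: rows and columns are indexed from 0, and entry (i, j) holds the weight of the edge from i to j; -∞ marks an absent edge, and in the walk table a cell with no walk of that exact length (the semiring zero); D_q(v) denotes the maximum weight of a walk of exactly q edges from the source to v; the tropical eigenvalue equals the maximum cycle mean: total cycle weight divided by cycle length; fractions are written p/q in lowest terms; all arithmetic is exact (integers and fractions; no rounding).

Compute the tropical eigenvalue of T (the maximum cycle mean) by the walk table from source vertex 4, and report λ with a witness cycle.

q=0: [-∞, -∞, -∞, -∞, 0]
q=1: [5, -8, 6, -13, -∞]
q=2: [-1, 10, 4, -5, -14]
q=3: [10, 10, 9, -11, -2]
q=4: [10, 13, 9, 0, -2]
q=5: [13, 13, 12, 0, 1]
Optimal cycle mean attained by: cycle 1->2->1, total (-1) + 4, length 2.
Answer: λ = 3/2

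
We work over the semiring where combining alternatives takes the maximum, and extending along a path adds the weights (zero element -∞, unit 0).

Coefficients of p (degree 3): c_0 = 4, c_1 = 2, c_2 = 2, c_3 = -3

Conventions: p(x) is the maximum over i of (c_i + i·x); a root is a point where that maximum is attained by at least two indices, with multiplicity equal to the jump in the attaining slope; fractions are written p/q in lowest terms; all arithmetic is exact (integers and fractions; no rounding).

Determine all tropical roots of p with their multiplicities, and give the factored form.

hull edge (i=0, c=4) to (i=2, c=2): slope -1, span 2
hull edge (i=2, c=2) to (i=3, c=-3): slope -5, span 1
Factored form: p(x) = -3 ⊗ (x ⊕ 1) ⊗ (x ⊕ 1) ⊗ (x ⊕ 5)
Answer: roots = 1 (mult 2), 5 (mult 1)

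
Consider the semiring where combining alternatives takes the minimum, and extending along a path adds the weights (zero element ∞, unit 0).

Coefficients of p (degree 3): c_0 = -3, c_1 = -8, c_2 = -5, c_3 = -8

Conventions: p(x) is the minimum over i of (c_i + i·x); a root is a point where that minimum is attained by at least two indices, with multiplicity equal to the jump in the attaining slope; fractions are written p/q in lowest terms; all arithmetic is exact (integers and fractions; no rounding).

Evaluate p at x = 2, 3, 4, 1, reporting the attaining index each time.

p(2) = min(-3+0·2=-3, -8+1·2=-6, -5+2·2=-1, -8+3·2=-2) = -6 (attained by i=1)
p(3) = min(-3+0·3=-3, -8+1·3=-5, -5+2·3=1, -8+3·3=1) = -5 (attained by i=1)
p(4) = min(-3+0·4=-3, -8+1·4=-4, -5+2·4=3, -8+3·4=4) = -4 (attained by i=1)
p(1) = min(-3+0·1=-3, -8+1·1=-7, -5+2·1=-3, -8+3·1=-5) = -7 (attained by i=1)
Answer: p(2) = -6; p(3) = -5; p(4) = -4; p(1) = -7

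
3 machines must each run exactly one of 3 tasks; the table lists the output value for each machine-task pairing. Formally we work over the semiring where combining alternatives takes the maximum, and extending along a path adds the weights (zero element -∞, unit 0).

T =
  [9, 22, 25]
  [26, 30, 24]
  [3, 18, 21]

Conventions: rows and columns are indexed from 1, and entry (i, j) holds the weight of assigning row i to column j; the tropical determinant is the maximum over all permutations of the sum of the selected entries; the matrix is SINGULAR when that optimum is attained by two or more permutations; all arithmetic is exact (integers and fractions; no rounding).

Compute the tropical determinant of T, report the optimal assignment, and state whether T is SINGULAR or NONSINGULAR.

σ = (1, 2, 3): 9 + 30 + 21 = 60
σ = (1, 3, 2): 9 + 24 + 18 = 51
σ = (2, 1, 3): 22 + 26 + 21 = 69
σ = (2, 3, 1): 22 + 24 + 3 = 49
σ = (3, 1, 2): 25 + 26 + 18 = 69
σ = (3, 2, 1): 25 + 30 + 3 = 58
Optimal value attained by: σ = (2, 1, 3).
Answer: det⊕(T) = 69; verdict: SINGULAR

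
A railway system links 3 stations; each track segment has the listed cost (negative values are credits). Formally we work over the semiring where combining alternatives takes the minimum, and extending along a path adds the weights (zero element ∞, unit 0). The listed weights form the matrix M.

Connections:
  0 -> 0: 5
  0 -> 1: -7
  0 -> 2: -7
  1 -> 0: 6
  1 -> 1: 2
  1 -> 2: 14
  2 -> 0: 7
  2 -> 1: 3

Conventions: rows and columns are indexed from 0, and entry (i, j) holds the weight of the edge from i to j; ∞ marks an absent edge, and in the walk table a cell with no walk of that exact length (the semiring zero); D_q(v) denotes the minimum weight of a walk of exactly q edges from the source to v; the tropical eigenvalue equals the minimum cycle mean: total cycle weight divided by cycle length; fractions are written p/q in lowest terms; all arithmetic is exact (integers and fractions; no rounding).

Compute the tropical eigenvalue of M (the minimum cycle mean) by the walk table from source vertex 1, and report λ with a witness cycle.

q=0: [∞, 0, ∞]
q=1: [6, 2, 14]
q=2: [8, -1, -1]
q=3: [5, 1, 1]
Optimal cycle mean attained by: cycle 0->1->0, total (-7) + 6, length 2.
Answer: λ = -1/2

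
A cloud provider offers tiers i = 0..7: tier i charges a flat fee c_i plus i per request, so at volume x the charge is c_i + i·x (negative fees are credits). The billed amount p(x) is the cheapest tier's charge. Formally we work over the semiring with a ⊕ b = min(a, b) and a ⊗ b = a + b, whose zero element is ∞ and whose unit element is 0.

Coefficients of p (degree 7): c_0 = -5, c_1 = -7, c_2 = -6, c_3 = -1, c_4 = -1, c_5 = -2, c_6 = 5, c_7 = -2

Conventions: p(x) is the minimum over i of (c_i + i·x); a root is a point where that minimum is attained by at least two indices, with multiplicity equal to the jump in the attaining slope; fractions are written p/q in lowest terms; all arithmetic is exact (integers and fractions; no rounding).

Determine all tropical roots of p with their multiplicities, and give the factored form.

hull edge (i=0, c=-5) to (i=1, c=-7): slope -2, span 1
hull edge (i=1, c=-7) to (i=7, c=-2): slope 5/6, span 6
Factored form: p(x) = -2 ⊗ (x ⊕ (-5/6)) ⊗ (x ⊕ (-5/6)) ⊗ (x ⊕ (-5/6)) ⊗ (x ⊕ (-5/6)) ⊗ (x ⊕ (-5/6)) ⊗ (x ⊕ (-5/6)) ⊗ (x ⊕ 2)
Answer: roots = -5/6 (mult 6), 2 (mult 1)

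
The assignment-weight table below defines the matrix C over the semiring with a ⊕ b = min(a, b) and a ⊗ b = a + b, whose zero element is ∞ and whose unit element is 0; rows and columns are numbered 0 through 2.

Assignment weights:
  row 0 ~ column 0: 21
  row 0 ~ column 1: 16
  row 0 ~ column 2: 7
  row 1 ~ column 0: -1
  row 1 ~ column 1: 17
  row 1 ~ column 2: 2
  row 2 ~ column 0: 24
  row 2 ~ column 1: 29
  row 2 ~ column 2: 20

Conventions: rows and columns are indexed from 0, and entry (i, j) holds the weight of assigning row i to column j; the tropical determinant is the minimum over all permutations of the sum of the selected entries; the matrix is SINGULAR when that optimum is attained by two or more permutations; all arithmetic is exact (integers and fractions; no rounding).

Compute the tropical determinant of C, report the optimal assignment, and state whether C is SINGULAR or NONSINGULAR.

σ = (0, 1, 2): 21 + 17 + 20 = 58
σ = (0, 2, 1): 21 + 2 + 29 = 52
σ = (1, 0, 2): 16 + (-1) + 20 = 35
σ = (1, 2, 0): 16 + 2 + 24 = 42
σ = (2, 0, 1): 7 + (-1) + 29 = 35
σ = (2, 1, 0): 7 + 17 + 24 = 48
Optimal value attained by: σ = (1, 0, 2).
Answer: det⊕(C) = 35; verdict: SINGULAR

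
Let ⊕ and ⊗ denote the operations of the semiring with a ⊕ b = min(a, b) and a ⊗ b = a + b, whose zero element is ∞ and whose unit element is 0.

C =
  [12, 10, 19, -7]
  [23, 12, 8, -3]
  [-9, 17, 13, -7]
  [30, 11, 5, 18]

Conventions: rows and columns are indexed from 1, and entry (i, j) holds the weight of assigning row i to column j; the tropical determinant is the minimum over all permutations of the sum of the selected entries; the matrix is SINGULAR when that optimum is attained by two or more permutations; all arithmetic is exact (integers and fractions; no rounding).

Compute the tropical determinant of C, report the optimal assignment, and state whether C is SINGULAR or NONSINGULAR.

σ = (1, 2, 3, 4): 12 + 12 + 13 + 18 = 55
σ = (1, 2, 4, 3): 12 + 12 + (-7) + 5 = 22
σ = (1, 3, 2, 4): 12 + 8 + 17 + 18 = 55
σ = (1, 3, 4, 2): 12 + 8 + (-7) + 11 = 24
σ = (1, 4, 2, 3): 12 + (-3) + 17 + 5 = 31
σ = (1, 4, 3, 2): 12 + (-3) + 13 + 11 = 33
σ = (2, 1, 3, 4): 10 + 23 + 13 + 18 = 64
σ = (2, 1, 4, 3): 10 + 23 + (-7) + 5 = 31
σ = (2, 3, 1, 4): 10 + 8 + (-9) + 18 = 27
σ = (2, 3, 4, 1): 10 + 8 + (-7) + 30 = 41
σ = (2, 4, 1, 3): 10 + (-3) + (-9) + 5 = 3
σ = (2, 4, 3, 1): 10 + (-3) + 13 + 30 = 50
σ = (3, 1, 2, 4): 19 + 23 + 17 + 18 = 77
σ = (3, 1, 4, 2): 19 + 23 + (-7) + 11 = 46
σ = (3, 2, 1, 4): 19 + 12 + (-9) + 18 = 40
σ = (3, 2, 4, 1): 19 + 12 + (-7) + 30 = 54
σ = (3, 4, 1, 2): 19 + (-3) + (-9) + 11 = 18
σ = (3, 4, 2, 1): 19 + (-3) + 17 + 30 = 63
σ = (4, 1, 2, 3): (-7) + 23 + 17 + 5 = 38
σ = (4, 1, 3, 2): (-7) + 23 + 13 + 11 = 40
σ = (4, 2, 1, 3): (-7) + 12 + (-9) + 5 = 1
σ = (4, 2, 3, 1): (-7) + 12 + 13 + 30 = 48
σ = (4, 3, 1, 2): (-7) + 8 + (-9) + 11 = 3
σ = (4, 3, 2, 1): (-7) + 8 + 17 + 30 = 48
Optimal value attained by: σ = (4, 2, 1, 3).
Answer: det⊕(C) = 1; verdict: NONSINGULAR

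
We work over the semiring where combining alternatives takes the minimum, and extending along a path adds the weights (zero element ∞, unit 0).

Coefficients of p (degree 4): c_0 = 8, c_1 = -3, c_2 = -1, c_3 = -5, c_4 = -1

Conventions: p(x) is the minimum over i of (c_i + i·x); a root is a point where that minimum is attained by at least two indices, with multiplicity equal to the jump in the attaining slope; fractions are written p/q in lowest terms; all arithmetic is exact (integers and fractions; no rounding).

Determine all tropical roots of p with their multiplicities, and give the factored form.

hull edge (i=0, c=8) to (i=1, c=-3): slope -11, span 1
hull edge (i=1, c=-3) to (i=3, c=-5): slope -1, span 2
hull edge (i=3, c=-5) to (i=4, c=-1): slope 4, span 1
Factored form: p(x) = -1 ⊗ (x ⊕ (-4)) ⊗ (x ⊕ 1) ⊗ (x ⊕ 1) ⊗ (x ⊕ 11)
Answer: roots = -4 (mult 1), 1 (mult 2), 11 (mult 1)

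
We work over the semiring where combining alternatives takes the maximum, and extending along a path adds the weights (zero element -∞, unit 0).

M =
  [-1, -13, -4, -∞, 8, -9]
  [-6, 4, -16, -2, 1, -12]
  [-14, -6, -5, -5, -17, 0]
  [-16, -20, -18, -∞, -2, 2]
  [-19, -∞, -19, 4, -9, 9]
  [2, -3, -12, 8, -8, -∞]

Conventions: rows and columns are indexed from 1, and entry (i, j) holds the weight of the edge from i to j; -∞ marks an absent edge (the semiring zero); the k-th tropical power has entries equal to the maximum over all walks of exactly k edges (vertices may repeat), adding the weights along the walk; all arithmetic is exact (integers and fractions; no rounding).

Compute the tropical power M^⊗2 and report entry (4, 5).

M^⊗2:
  [-2, -9, -5, 12, 7, 17]
  [-2, 8, -10, 5, 5, 10]
  [2, -2, -10, 8, -5, -3]
  [4, -1, -10, 10, -6, 7]
  [11, 6, -3, 17, 2, 6]
  [1, 1, -2, -4, 10, 10]
Key observation: the optimum is the walk 4->6->5, with weight 2 + (-8) = -6.
Optimal value attained by: walk 4->6->5.
Answer: (M^⊗2)[4][5] = -6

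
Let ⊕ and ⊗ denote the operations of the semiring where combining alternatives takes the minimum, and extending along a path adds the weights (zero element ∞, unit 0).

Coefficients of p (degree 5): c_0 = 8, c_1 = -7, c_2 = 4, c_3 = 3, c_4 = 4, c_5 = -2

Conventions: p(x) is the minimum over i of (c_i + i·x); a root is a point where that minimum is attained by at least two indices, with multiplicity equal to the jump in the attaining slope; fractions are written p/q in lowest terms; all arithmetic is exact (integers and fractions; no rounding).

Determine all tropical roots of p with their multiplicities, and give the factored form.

hull edge (i=0, c=8) to (i=1, c=-7): slope -15, span 1
hull edge (i=1, c=-7) to (i=5, c=-2): slope 5/4, span 4
Factored form: p(x) = -2 ⊗ (x ⊕ (-5/4)) ⊗ (x ⊕ (-5/4)) ⊗ (x ⊕ (-5/4)) ⊗ (x ⊕ (-5/4)) ⊗ (x ⊕ 15)
Answer: roots = -5/4 (mult 4), 15 (mult 1)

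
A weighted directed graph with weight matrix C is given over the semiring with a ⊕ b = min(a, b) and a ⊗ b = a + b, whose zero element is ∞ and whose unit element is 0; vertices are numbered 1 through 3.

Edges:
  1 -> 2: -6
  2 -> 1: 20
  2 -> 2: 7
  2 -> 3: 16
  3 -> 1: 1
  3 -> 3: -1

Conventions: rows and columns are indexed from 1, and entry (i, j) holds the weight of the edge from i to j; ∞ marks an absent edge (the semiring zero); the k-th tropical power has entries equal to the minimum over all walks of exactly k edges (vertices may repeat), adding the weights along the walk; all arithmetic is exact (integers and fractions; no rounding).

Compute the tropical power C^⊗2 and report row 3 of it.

C^⊗2:
  [14, 1, 10]
  [17, 14, 15]
  [0, -5, -2]
Answer: row 3 of C^⊗2 = [0, -5, -2]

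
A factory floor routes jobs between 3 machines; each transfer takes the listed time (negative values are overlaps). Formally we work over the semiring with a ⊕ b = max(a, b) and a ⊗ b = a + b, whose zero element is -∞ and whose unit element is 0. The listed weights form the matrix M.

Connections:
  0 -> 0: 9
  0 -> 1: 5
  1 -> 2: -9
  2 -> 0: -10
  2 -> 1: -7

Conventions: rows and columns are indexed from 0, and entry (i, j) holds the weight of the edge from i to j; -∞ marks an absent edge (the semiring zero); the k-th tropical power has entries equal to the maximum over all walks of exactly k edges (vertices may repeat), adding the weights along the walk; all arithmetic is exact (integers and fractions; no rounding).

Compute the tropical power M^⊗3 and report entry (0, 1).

M^⊗2:
  [18, 14, -4]
  [-19, -16, -∞]
  [-1, -5, -16]
M^⊗3:
  [27, 23, 5]
  [-10, -14, -25]
  [8, 4, -14]
Key observation: the optimum is the walk 0->0->0->1, with weight 9 + 9 + 5 = 23.
Optimal value attained by: walk 0->0->0->1.
Answer: (M^⊗3)[0][1] = 23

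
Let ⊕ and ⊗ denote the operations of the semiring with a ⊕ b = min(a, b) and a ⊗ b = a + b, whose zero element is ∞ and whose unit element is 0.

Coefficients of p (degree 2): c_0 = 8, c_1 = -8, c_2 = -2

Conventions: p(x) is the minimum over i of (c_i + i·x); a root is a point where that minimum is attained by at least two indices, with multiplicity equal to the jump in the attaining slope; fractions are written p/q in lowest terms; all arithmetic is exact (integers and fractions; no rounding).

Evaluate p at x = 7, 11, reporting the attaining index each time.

p(7) = min(8+0·7=8, -8+1·7=-1, -2+2·7=12) = -1 (attained by i=1)
p(11) = min(8+0·11=8, -8+1·11=3, -2+2·11=20) = 3 (attained by i=1)
Answer: p(7) = -1; p(11) = 3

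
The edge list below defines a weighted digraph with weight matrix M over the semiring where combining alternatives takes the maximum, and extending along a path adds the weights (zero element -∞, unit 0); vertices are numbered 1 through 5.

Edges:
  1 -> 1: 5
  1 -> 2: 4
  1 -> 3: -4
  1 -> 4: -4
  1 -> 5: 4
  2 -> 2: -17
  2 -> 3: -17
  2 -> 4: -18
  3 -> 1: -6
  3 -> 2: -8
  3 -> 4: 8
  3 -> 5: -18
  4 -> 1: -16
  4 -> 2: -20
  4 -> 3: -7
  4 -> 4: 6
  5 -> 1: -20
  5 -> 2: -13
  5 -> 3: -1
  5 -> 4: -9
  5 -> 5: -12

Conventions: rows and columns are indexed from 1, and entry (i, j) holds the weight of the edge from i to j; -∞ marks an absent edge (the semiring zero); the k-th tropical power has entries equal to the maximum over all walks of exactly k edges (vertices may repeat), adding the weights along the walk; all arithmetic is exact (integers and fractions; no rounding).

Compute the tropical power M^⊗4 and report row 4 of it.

M^⊗2:
  [10, 9, 3, 4, 9]
  [-23, -25, -25, -9, -35]
  [-1, -2, 1, 14, -2]
  [-10, -12, -1, 12, -12]
  [-7, -9, -13, 7, -16]
M^⊗3:
  [15, 14, 8, 11, 14]
  [-18, -19, -16, -3, -19]
  [4, 3, 7, 20, 3]
  [-4, -6, 5, 18, -6]
  [-2, -3, 0, 13, -3]
M^⊗4:
  [20, 19, 13, 17, 19]
  [-13, -14, -10, 3, -14]
  [9, 8, 13, 26, 8]
  [2, 0, 11, 24, 0]
  [3, 2, 6, 19, 2]
Answer: row 4 of M^⊗4 = [2, 0, 11, 24, 0]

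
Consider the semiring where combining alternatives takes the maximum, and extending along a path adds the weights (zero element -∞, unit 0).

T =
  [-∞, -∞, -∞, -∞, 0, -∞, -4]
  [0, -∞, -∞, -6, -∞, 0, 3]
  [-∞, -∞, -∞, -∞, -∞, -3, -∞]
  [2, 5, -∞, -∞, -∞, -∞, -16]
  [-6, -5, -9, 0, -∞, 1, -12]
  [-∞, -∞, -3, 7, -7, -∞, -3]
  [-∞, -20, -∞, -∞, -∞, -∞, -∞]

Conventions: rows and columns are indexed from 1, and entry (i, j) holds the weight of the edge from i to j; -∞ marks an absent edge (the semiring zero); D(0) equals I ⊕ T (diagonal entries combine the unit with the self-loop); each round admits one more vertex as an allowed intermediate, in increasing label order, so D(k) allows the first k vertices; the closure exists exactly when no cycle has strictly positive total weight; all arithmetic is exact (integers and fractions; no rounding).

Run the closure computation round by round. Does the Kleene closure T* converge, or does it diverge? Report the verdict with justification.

D(0):
  [0, -∞, -∞, -∞, 0, -∞, -4]
  [0, 0, -∞, -6, -∞, 0, 3]
  [-∞, -∞, 0, -∞, -∞, -3, -∞]
  [2, 5, -∞, 0, -∞, -∞, -16]
  [-6, -5, -9, 0, 0, 1, -12]
  [-∞, -∞, -3, 7, -7, 0, -3]
  [-∞, -20, -∞, -∞, -∞, -∞, 0]
D(1):
  [0, -∞, -∞, -∞, 0, -∞, -4]
  [0, 0, -∞, -6, 0, 0, 3]
  [-∞, -∞, 0, -∞, -∞, -3, -∞]
  [2, 5, -∞, 0, 2, -∞, -2]
  [-6, -5, -9, 0, 0, 1, -10]
  [-∞, -∞, -3, 7, -7, 0, -3]
  [-∞, -20, -∞, -∞, -∞, -∞, 0]
D(2):
  [0, -∞, -∞, -∞, 0, -∞, -4]
  [0, 0, -∞, -6, 0, 0, 3]
  [-∞, -∞, 0, -∞, -∞, -3, -∞]
  [5, 5, -∞, 0, 5, 5, 8]
  [-5, -5, -9, 0, 0, 1, -2]
  [-∞, -∞, -3, 7, -7, 0, -3]
  [-20, -20, -∞, -26, -20, -20, 0]
D(3):
  [0, -∞, -∞, -∞, 0, -∞, -4]
  [0, 0, -∞, -6, 0, 0, 3]
  [-∞, -∞, 0, -∞, -∞, -3, -∞]
  [5, 5, -∞, 0, 5, 5, 8]
  [-5, -5, -9, 0, 0, 1, -2]
  [-∞, -∞, -3, 7, -7, 0, -3]
  [-20, -20, -∞, -26, -20, -20, 0]
Detection: at round 4, diagonal entry (5, 5) turns strictly positive.
Key observation: the cycle 5->4->1->5 has total weight 0 + 2 + 0, which is strictly positive.
Answer: DIVERGES — positive cycle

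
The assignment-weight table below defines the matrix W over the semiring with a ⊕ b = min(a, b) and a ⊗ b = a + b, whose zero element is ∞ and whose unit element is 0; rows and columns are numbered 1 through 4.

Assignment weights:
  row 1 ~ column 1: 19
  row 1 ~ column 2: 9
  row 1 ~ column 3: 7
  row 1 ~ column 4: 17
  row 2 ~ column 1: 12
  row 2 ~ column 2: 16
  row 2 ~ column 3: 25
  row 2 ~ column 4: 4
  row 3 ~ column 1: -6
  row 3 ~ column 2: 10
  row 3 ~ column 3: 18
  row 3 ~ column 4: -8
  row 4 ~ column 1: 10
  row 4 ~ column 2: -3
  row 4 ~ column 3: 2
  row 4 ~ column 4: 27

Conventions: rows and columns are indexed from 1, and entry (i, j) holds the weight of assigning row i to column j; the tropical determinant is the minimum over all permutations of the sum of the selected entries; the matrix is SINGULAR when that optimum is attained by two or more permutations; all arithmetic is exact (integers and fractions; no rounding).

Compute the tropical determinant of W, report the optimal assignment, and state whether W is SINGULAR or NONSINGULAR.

σ = (1, 2, 3, 4): 19 + 16 + 18 + 27 = 80
σ = (1, 2, 4, 3): 19 + 16 + (-8) + 2 = 29
σ = (1, 3, 2, 4): 19 + 25 + 10 + 27 = 81
σ = (1, 3, 4, 2): 19 + 25 + (-8) + (-3) = 33
σ = (1, 4, 2, 3): 19 + 4 + 10 + 2 = 35
σ = (1, 4, 3, 2): 19 + 4 + 18 + (-3) = 38
σ = (2, 1, 3, 4): 9 + 12 + 18 + 27 = 66
σ = (2, 1, 4, 3): 9 + 12 + (-8) + 2 = 15
σ = (2, 3, 1, 4): 9 + 25 + (-6) + 27 = 55
σ = (2, 3, 4, 1): 9 + 25 + (-8) + 10 = 36
σ = (2, 4, 1, 3): 9 + 4 + (-6) + 2 = 9
σ = (2, 4, 3, 1): 9 + 4 + 18 + 10 = 41
σ = (3, 1, 2, 4): 7 + 12 + 10 + 27 = 56
σ = (3, 1, 4, 2): 7 + 12 + (-8) + (-3) = 8
σ = (3, 2, 1, 4): 7 + 16 + (-6) + 27 = 44
σ = (3, 2, 4, 1): 7 + 16 + (-8) + 10 = 25
σ = (3, 4, 1, 2): 7 + 4 + (-6) + (-3) = 2
σ = (3, 4, 2, 1): 7 + 4 + 10 + 10 = 31
σ = (4, 1, 2, 3): 17 + 12 + 10 + 2 = 41
σ = (4, 1, 3, 2): 17 + 12 + 18 + (-3) = 44
σ = (4, 2, 1, 3): 17 + 16 + (-6) + 2 = 29
σ = (4, 2, 3, 1): 17 + 16 + 18 + 10 = 61
σ = (4, 3, 1, 2): 17 + 25 + (-6) + (-3) = 33
σ = (4, 3, 2, 1): 17 + 25 + 10 + 10 = 62
Optimal value attained by: σ = (3, 4, 1, 2).
Answer: det⊕(W) = 2; verdict: NONSINGULAR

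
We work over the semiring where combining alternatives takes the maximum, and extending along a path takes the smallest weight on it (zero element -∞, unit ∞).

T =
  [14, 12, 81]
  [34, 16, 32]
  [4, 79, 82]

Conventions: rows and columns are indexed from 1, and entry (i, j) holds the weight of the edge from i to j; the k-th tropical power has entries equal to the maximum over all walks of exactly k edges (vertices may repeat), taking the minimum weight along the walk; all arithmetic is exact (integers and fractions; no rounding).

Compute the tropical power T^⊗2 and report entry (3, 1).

T^⊗2:
  [14, 79, 81]
  [16, 32, 34]
  [34, 79, 82]
Key observation: the optimum is the walk 3->2->1, with weight 79 min 34 = 34.
Optimal value attained by: walk 3->2->1.
Answer: (T^⊗2)[3][1] = 34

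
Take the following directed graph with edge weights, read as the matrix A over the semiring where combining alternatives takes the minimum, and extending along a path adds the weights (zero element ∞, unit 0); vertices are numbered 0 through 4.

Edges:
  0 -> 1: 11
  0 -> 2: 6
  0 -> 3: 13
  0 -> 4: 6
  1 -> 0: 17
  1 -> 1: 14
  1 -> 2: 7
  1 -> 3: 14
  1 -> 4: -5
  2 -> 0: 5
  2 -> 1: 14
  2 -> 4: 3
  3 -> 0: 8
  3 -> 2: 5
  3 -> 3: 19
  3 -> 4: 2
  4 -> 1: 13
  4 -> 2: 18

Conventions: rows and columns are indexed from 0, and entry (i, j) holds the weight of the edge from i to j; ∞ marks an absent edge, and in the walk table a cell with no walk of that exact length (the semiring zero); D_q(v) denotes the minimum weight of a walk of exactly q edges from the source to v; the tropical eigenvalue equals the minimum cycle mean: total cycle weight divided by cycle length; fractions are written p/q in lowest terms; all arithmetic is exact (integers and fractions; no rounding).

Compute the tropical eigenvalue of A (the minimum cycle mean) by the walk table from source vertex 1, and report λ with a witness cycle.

q=0: [∞, 0, ∞, ∞, ∞]
q=1: [17, 14, 7, 14, -5]
q=2: [12, 8, 13, 28, 9]
q=3: [18, 22, 15, 22, 3]
q=4: [20, 16, 21, 31, 17]
q=5: [26, 30, 23, 30, 11]
Optimal cycle mean attained by: cycle 1->4->1, total (-5) + 13, length 2.
Answer: λ = 4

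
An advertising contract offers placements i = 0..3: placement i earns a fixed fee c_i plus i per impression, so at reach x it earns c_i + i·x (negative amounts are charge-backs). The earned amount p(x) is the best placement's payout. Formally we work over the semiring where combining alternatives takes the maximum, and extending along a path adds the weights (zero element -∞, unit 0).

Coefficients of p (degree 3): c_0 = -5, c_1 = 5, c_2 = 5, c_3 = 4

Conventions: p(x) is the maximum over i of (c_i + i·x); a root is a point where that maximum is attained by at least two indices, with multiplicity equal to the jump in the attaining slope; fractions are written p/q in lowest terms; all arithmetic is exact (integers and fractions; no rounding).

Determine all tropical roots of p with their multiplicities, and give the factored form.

hull edge (i=0, c=-5) to (i=1, c=5): slope 10, span 1
hull edge (i=1, c=5) to (i=2, c=5): slope 0, span 1
hull edge (i=2, c=5) to (i=3, c=4): slope -1, span 1
Factored form: p(x) = 4 ⊗ (x ⊕ (-10)) ⊗ (x ⊕ 0) ⊗ (x ⊕ 1)
Answer: roots = -10 (mult 1), 0 (mult 1), 1 (mult 1)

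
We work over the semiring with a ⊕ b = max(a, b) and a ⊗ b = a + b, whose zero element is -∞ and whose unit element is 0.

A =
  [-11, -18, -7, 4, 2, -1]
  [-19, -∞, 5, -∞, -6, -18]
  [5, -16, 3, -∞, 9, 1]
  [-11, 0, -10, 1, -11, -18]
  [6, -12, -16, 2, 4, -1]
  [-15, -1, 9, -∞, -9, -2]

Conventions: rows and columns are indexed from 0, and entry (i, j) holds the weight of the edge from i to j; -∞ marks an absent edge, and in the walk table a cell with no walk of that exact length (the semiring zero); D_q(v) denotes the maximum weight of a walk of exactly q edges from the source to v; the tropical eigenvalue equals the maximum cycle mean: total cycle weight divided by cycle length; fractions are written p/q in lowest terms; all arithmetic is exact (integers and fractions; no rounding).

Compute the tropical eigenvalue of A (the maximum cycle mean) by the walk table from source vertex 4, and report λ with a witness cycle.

q=0: [-∞, -∞, -∞, -∞, 0, -∞]
q=1: [6, -12, -16, 2, 4, -1]
q=2: [10, 2, 8, 10, 8, 5]
q=3: [14, 10, 14, 14, 17, 9]
q=4: [23, 14, 18, 19, 23, 16]
q=5: [29, 19, 25, 27, 27, 22]
q=6: [33, 27, 31, 33, 34, 28]
Optimal cycle mean attained by: cycle 0->5->2->4->0, total (-1) + 9 + 9 + 6, length 4.
Answer: λ = 23/4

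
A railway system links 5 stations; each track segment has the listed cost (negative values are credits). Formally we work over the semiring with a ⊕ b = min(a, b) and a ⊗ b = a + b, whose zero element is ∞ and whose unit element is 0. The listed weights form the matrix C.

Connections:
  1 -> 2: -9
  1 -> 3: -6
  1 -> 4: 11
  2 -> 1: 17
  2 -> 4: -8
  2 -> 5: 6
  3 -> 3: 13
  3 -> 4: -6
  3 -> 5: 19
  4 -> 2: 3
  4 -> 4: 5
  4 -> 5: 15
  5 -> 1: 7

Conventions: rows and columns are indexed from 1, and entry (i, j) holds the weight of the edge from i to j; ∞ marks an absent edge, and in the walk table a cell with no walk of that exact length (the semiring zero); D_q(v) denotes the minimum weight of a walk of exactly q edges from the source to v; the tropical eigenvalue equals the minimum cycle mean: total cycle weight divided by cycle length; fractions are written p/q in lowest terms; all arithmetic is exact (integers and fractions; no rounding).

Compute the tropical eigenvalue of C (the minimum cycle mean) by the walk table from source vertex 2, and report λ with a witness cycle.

q=0: [∞, 0, ∞, ∞, ∞]
q=1: [17, ∞, ∞, -8, 6]
q=2: [13, -5, 11, -3, 7]
q=3: [12, 0, 7, -13, 1]
q=4: [8, -10, 6, -8, 2]
q=5: [7, -5, 2, -18, -4]
Optimal cycle mean attained by: cycle 2->4->2, total (-8) + 3, length 2.
Answer: λ = -5/2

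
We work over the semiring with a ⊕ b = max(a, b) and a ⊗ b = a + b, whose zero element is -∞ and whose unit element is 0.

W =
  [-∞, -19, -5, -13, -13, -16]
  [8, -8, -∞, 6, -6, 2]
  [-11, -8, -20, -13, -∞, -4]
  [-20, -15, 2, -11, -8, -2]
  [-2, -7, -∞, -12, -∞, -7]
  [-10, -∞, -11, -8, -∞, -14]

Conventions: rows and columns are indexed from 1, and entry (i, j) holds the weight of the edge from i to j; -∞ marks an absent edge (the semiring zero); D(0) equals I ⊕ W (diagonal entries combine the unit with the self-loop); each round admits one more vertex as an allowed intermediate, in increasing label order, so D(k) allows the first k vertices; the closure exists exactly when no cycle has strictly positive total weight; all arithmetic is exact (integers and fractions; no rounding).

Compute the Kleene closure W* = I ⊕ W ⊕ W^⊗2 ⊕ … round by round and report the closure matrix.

D(0):
  [0, -19, -5, -13, -13, -16]
  [8, 0, -∞, 6, -6, 2]
  [-11, -8, 0, -13, -∞, -4]
  [-20, -15, 2, 0, -8, -2]
  [-2, -7, -∞, -12, 0, -7]
  [-10, -∞, -11, -8, -∞, 0]
D(1):
  [0, -19, -5, -13, -13, -16]
  [8, 0, 3, 6, -5, 2]
  [-11, -8, 0, -13, -24, -4]
  [-20, -15, 2, 0, -8, -2]
  [-2, -7, -7, -12, 0, -7]
  [-10, -29, -11, -8, -23, 0]
D(2):
  [0, -19, -5, -13, -13, -16]
  [8, 0, 3, 6, -5, 2]
  [0, -8, 0, -2, -13, -4]
  [-7, -15, 2, 0, -8, -2]
  [1, -7, -4, -1, 0, -5]
  [-10, -29, -11, -8, -23, 0]
D(3):
  [0, -13, -5, -7, -13, -9]
  [8, 0, 3, 6, -5, 2]
  [0, -8, 0, -2, -13, -4]
  [2, -6, 2, 0, -8, -2]
  [1, -7, -4, -1, 0, -5]
  [-10, -19, -11, -8, -23, 0]
D(4):
  [0, -13, -5, -7, -13, -9]
  [8, 0, 8, 6, -2, 4]
  [0, -8, 0, -2, -10, -4]
  [2, -6, 2, 0, -8, -2]
  [1, -7, 1, -1, 0, -3]
  [-6, -14, -6, -8, -16, 0]
D(5):
  [0, -13, -5, -7, -13, -9]
  [8, 0, 8, 6, -2, 4]
  [0, -8, 0, -2, -10, -4]
  [2, -6, 2, 0, -8, -2]
  [1, -7, 1, -1, 0, -3]
  [-6, -14, -6, -8, -16, 0]
D(6):
  [0, -13, -5, -7, -13, -9]
  [8, 0, 8, 6, -2, 4]
  [0, -8, 0, -2, -10, -4]
  [2, -6, 2, 0, -8, -2]
  [1, -7, 1, -1, 0, -3]
  [-6, -14, -6, -8, -16, 0]
Answer: W* = [[0, -13, -5, -7, -13, -9], [8, 0, 8, 6, -2, 4], [0, -8, 0, -2, -10, -4], [2, -6, 2, 0, -8, -2], [1, -7, 1, -1, 0, -3], [-6, -14, -6, -8, -16, 0]]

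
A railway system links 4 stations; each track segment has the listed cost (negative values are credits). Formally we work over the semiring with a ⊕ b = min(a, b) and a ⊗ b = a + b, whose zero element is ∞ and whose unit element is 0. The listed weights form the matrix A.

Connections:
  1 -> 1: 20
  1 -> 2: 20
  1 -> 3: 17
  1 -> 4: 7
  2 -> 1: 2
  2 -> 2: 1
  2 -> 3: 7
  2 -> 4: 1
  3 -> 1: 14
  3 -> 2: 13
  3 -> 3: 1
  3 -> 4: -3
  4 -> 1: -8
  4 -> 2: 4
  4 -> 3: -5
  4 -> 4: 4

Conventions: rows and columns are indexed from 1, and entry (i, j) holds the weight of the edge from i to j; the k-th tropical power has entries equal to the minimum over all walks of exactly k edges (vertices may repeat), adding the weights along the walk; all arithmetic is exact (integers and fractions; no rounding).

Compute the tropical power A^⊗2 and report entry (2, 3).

A^⊗2:
  [-1, 11, 2, 11]
  [-7, 2, -4, 2]
  [-11, 1, -8, -2]
  [-4, 5, -4, -8]
Key observation: the optimum is the walk 2->4->3, with weight 1 + (-5) = -4.
Optimal value attained by: walk 2->4->3.
Answer: (A^⊗2)[2][3] = -4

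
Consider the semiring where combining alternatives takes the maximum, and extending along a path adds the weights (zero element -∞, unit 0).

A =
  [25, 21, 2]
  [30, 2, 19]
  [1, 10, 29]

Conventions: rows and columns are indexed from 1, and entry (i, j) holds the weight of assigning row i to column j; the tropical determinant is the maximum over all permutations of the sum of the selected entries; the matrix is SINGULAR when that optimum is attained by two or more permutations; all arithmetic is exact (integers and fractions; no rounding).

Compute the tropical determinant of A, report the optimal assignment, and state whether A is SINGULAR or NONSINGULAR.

σ = (1, 2, 3): 25 + 2 + 29 = 56
σ = (1, 3, 2): 25 + 19 + 10 = 54
σ = (2, 1, 3): 21 + 30 + 29 = 80
σ = (2, 3, 1): 21 + 19 + 1 = 41
σ = (3, 1, 2): 2 + 30 + 10 = 42
σ = (3, 2, 1): 2 + 2 + 1 = 5
Optimal value attained by: σ = (2, 1, 3).
Answer: det⊕(A) = 80; verdict: NONSINGULAR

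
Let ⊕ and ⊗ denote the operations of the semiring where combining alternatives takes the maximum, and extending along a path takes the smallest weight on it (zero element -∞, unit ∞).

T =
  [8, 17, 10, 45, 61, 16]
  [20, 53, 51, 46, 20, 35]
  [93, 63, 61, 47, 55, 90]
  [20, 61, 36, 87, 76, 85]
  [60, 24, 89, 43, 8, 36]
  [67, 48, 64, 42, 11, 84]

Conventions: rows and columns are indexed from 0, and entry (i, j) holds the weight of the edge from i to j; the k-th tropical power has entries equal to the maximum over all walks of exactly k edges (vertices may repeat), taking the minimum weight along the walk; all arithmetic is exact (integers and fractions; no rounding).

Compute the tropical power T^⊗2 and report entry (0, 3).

T^⊗2:
  [60, 45, 61, 45, 45, 45]
  [51, 53, 51, 47, 51, 51]
  [67, 61, 64, 47, 61, 84]
  [67, 61, 76, 87, 76, 85]
  [89, 63, 61, 47, 60, 89]
  [67, 63, 64, 47, 61, 84]
Key observation: the optimum is the walk 0->3->3, with weight 45 min 87 = 45.
Optimal value attained by: walk 0->3->3.
Answer: (T^⊗2)[0][3] = 45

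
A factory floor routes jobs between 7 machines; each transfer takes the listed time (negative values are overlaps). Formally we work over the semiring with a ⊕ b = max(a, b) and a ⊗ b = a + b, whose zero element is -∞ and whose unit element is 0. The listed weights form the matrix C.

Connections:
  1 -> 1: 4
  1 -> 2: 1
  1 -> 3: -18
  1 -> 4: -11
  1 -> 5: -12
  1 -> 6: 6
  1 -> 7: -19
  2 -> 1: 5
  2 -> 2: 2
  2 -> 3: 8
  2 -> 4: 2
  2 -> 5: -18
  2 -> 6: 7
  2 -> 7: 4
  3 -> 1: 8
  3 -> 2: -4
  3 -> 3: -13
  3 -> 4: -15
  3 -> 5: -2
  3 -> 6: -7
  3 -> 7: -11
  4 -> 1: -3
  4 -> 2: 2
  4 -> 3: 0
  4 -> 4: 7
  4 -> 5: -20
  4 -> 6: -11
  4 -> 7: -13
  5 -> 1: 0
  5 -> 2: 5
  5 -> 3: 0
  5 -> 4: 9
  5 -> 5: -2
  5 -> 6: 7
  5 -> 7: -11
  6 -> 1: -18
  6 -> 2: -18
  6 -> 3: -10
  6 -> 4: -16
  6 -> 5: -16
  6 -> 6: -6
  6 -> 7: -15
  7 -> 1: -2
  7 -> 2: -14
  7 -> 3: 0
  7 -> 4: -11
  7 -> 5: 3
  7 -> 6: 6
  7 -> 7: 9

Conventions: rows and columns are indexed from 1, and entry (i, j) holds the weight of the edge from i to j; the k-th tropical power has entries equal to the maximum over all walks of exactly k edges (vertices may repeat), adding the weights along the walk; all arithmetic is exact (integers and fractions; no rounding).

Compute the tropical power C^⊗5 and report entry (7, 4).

C^⊗2:
  [8, 5, 9, 3, -8, 10, 5]
  [16, 6, 10, 9, 7, 11, 13]
  [12, 9, 4, 7, -4, 14, 0]
  [8, 9, 10, 14, -2, 9, 6]
  [10, 11, 13, 16, -2, 12, 9]
  [-2, -11, -10, -7, -12, -9, -6]
  [8, 8, 9, 12, 12, 15, 18]
C^⊗3:
  [17, 9, 13, 10, 8, 14, 14]
  [20, 17, 14, 16, 16, 22, 22]
  [16, 13, 17, 14, 3, 18, 13]
  [18, 16, 17, 21, 9, 16, 15]
  [21, 18, 19, 23, 12, 18, 18]
  [2, -1, -3, 0, -3, 4, 3]
  [17, 17, 18, 21, 21, 24, 27]
C^⊗4:
  [21, 18, 17, 17, 17, 23, 23]
  [24, 21, 25, 25, 25, 28, 31]
  [25, 17, 21, 21, 16, 22, 22]
  [25, 23, 24, 28, 18, 24, 24]
  [27, 25, 26, 30, 21, 27, 27]
  [6, 3, 7, 7, 6, 9, 12]
  [26, 26, 27, 30, 30, 33, 36]
C^⊗5:
  [25, 22, 26, 26, 26, 29, 32]
  [33, 30, 31, 34, 34, 37, 40]
  [29, 26, 25, 28, 25, 31, 31]
  [32, 30, 31, 35, 27, 31, 33]
  [34, 32, 33, 37, 30, 33, 36]
  [15, 11, 12, 15, 15, 18, 21]
  [35, 35, 36, 39, 39, 42, 45]
Key observation: the optimum is the walk 7->7->7->7->5->4, with weight 9 + 9 + 9 + 3 + 9 = 39.
Optimal value attained by: walk 7->7->7->7->5->4.
Answer: (C^⊗5)[7][4] = 39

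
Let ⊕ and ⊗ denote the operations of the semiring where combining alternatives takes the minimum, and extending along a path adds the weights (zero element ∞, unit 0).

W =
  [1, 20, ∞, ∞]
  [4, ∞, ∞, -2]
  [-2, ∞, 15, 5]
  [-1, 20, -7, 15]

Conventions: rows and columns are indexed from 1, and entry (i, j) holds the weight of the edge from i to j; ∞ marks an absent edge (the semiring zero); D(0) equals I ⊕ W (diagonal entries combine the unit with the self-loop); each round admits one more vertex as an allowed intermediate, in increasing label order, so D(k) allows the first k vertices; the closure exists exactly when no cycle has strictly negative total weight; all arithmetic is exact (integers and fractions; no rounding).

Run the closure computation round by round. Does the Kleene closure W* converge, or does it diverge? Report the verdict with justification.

D(0):
  [0, 20, ∞, ∞]
  [4, 0, ∞, -2]
  [-2, ∞, 0, 5]
  [-1, 20, -7, 0]
D(1):
  [0, 20, ∞, ∞]
  [4, 0, ∞, -2]
  [-2, 18, 0, 5]
  [-1, 19, -7, 0]
D(2):
  [0, 20, ∞, 18]
  [4, 0, ∞, -2]
  [-2, 18, 0, 5]
  [-1, 19, -7, 0]
Detection: at round 3, diagonal entry (4, 4) turns strictly negative.
Key observation: the cycle 4->3->4 has total weight (-7) + 5, which is strictly negative.
Answer: DIVERGES — negative cycle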